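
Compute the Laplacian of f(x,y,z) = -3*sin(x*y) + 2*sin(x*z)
3*x**2*sin(x*y) - 2*x**2*sin(x*z) + 3*y**2*sin(x*y) - 2*z**2*sin(x*z)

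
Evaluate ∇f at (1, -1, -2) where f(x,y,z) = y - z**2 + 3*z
(0, 1, 7)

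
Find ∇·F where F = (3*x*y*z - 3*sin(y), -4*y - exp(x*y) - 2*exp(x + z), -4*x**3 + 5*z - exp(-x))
-x*exp(x*y) + 3*y*z + 1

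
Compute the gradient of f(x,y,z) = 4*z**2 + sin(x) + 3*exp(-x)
(cos(x) - 3*exp(-x), 0, 8*z)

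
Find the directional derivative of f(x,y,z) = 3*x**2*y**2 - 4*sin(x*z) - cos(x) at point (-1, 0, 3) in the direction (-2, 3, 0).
2*sqrt(13)*(12*cos(3) + sin(1))/13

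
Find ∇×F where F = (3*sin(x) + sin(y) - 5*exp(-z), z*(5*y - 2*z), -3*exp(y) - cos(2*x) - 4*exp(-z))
(-5*y + 4*z - 3*exp(y), -2*sin(2*x) + 5*exp(-z), -cos(y))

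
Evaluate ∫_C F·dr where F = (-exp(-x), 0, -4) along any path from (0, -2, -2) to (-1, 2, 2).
-17 + E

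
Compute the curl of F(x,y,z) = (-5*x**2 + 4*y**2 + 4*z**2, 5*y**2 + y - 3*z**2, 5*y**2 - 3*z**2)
(10*y + 6*z, 8*z, -8*y)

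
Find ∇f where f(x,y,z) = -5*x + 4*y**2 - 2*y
(-5, 8*y - 2, 0)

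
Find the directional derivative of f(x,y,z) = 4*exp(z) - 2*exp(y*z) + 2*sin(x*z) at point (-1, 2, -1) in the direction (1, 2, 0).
2*sqrt(5)*(-exp(2)*cos(1) + 2)*exp(-2)/5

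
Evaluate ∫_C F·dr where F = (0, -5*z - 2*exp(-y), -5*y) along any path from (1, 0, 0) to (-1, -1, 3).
2*E + 13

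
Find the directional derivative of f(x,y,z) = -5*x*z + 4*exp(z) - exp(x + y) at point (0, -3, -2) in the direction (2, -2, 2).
2*sqrt(3)*(2 + 5*exp(2))*exp(-2)/3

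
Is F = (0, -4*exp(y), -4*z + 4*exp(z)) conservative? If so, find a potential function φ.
Yes, F is conservative. φ = -2*z**2 - 4*exp(y) + 4*exp(z)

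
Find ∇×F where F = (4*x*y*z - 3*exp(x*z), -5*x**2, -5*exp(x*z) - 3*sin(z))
(0, 4*x*y - 3*x*exp(x*z) + 5*z*exp(x*z), 2*x*(-2*z - 5))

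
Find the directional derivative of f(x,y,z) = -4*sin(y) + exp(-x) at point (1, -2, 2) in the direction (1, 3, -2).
-sqrt(14)*(12*E*cos(2) + 1)*exp(-1)/14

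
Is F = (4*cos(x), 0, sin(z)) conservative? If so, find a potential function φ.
Yes, F is conservative. φ = 4*sin(x) - cos(z)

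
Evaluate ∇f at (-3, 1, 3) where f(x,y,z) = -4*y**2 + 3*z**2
(0, -8, 18)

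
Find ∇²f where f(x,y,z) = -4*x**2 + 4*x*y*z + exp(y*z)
y**2*exp(y*z) + z**2*exp(y*z) - 8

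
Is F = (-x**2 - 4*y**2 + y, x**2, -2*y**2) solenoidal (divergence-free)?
No, ∇·F = -2*x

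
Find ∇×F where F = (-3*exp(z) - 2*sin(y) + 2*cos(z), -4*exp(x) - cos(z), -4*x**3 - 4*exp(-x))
(-sin(z), 12*x**2 - 3*exp(z) - 2*sin(z) - 4*exp(-x), -4*exp(x) + 2*cos(y))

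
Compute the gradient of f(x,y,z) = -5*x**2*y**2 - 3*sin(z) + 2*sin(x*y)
(2*y*(-5*x*y + cos(x*y)), 2*x*(-5*x*y + cos(x*y)), -3*cos(z))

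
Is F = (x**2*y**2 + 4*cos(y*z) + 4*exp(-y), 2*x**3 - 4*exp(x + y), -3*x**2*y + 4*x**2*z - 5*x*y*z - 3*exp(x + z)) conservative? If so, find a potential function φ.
No, ∇×F = (x*(-3*x - 5*z), 6*x*y - 8*x*z + 5*y*z - 4*y*sin(y*z) + 3*exp(x + z), -2*x**2*y + 6*x**2 + 4*z*sin(y*z) - 4*exp(x + y) + 4*exp(-y)) ≠ 0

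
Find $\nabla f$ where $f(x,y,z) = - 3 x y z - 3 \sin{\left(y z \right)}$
(-3*y*z, -3*z*(x + cos(y*z)), -3*y*(x + cos(y*z)))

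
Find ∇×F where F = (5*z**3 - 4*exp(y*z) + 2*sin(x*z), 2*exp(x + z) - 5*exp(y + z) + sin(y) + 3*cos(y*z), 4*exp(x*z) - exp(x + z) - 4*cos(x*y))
(4*x*sin(x*y) + 3*y*sin(y*z) - 2*exp(x + z) + 5*exp(y + z), 2*x*cos(x*z) - 4*y*exp(y*z) - 4*y*sin(x*y) + 15*z**2 - 4*z*exp(x*z) + exp(x + z), 4*z*exp(y*z) + 2*exp(x + z))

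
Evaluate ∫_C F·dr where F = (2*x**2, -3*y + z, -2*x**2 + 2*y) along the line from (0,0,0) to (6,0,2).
96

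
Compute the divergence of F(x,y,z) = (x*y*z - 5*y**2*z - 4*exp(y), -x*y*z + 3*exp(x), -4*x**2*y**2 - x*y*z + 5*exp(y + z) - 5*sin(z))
-x*y - x*z + y*z + 5*exp(y + z) - 5*cos(z)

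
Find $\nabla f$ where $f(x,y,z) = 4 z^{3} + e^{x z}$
(z*exp(x*z), 0, x*exp(x*z) + 12*z**2)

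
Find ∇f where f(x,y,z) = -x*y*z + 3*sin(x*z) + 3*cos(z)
(z*(-y + 3*cos(x*z)), -x*z, -x*y + 3*x*cos(x*z) - 3*sin(z))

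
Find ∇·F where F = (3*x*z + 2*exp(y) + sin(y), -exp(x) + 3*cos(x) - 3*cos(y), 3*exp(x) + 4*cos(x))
3*z + 3*sin(y)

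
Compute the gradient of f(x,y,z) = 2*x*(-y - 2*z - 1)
(-2*y - 4*z - 2, -2*x, -4*x)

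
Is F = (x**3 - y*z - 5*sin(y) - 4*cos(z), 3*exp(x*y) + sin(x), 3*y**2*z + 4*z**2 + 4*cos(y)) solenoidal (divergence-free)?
No, ∇·F = 3*x**2 + 3*x*exp(x*y) + 3*y**2 + 8*z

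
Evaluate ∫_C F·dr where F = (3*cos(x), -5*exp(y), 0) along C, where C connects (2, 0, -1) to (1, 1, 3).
-5*E - 3*sin(2) + 3*sin(1) + 5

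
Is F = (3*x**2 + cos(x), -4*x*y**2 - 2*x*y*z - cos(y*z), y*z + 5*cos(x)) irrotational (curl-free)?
No, ∇×F = (2*x*y - y*sin(y*z) + z, 5*sin(x), 2*y*(-2*y - z))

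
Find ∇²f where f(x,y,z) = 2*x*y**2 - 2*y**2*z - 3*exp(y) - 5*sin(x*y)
5*x**2*sin(x*y) + 4*x + 5*y**2*sin(x*y) - 4*z - 3*exp(y)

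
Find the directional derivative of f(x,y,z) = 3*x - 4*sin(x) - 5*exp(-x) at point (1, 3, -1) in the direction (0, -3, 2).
0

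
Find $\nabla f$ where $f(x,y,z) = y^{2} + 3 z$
(0, 2*y, 3)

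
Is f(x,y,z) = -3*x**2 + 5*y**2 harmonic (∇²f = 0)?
No, ∇²f = 4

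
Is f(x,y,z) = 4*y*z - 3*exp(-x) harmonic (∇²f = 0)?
No, ∇²f = -3*exp(-x)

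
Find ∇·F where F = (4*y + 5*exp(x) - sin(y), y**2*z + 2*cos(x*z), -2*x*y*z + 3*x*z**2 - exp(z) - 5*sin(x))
-2*x*y + 6*x*z + 2*y*z + 5*exp(x) - exp(z)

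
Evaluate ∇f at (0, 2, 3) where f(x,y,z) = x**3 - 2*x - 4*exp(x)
(-6, 0, 0)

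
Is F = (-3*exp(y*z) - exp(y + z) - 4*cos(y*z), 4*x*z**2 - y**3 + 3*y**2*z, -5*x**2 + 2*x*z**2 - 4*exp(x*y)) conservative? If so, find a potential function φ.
No, ∇×F = (-8*x*z - 4*x*exp(x*y) - 3*y**2, 10*x + 4*y*exp(x*y) - 3*y*exp(y*z) + 4*y*sin(y*z) - 2*z**2 - exp(y + z), 4*z**2 + 3*z*exp(y*z) - 4*z*sin(y*z) + exp(y + z)) ≠ 0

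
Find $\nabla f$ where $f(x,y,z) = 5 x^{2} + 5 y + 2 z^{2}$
(10*x, 5, 4*z)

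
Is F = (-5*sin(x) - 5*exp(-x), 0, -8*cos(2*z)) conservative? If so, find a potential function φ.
Yes, F is conservative. φ = -4*sin(2*z) + 5*cos(x) + 5*exp(-x)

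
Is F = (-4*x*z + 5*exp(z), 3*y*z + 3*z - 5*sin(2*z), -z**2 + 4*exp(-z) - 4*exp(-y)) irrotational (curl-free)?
No, ∇×F = (-3*y + 10*cos(2*z) - 3 + 4*exp(-y), -4*x + 5*exp(z), 0)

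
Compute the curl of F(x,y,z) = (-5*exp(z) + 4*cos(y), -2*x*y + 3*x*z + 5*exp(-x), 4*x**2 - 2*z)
(-3*x, -8*x - 5*exp(z), -2*y + 3*z + 4*sin(y) - 5*exp(-x))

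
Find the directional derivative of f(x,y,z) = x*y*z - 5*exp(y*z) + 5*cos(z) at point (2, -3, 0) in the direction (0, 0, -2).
-9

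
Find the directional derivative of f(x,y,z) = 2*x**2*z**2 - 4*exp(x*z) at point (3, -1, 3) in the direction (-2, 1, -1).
6*sqrt(6)*(-9 + exp(9))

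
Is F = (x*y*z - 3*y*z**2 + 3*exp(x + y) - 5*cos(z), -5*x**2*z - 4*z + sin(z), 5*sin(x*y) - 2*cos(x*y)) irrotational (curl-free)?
No, ∇×F = (5*x**2 + 2*x*sin(x*y) + 5*x*cos(x*y) - cos(z) + 4, x*y - 6*y*z - 2*y*sin(x*y) - 5*y*cos(x*y) + 5*sin(z), -11*x*z + 3*z**2 - 3*exp(x + y))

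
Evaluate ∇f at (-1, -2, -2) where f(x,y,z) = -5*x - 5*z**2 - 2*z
(-5, 0, 18)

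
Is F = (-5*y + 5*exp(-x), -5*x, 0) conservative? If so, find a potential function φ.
Yes, F is conservative. φ = -5*x*y - 5*exp(-x)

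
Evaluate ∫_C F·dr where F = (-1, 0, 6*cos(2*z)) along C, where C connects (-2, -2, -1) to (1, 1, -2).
-3 - 3*sin(4) + 3*sin(2)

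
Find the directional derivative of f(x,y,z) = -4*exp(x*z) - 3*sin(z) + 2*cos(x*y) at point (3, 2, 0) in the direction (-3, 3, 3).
-sqrt(3)*(2*sin(6) + 15)/3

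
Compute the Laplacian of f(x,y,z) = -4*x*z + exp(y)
exp(y)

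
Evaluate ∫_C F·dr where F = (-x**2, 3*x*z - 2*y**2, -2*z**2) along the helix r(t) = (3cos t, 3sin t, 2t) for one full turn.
pi**2*(54 - 128*pi/3)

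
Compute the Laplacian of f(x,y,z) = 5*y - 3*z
0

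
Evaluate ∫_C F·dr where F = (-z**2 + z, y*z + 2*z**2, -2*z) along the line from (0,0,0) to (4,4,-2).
-40/3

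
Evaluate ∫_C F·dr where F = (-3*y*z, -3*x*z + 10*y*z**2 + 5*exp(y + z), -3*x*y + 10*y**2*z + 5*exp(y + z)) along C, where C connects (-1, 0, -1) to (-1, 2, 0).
-(5 - 5*exp(3))*exp(-1)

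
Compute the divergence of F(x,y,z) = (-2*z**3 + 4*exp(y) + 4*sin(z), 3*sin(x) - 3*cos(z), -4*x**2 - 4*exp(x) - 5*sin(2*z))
-10*cos(2*z)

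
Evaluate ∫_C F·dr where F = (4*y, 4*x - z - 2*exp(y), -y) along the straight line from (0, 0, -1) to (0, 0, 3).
0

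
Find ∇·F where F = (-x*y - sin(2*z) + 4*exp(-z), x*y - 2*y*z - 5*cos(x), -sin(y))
x - y - 2*z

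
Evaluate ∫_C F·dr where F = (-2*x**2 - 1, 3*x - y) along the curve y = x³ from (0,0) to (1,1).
1/12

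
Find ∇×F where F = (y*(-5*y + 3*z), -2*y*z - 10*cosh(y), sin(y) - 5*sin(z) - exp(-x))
(2*y + cos(y), 3*y - exp(-x), 10*y - 3*z)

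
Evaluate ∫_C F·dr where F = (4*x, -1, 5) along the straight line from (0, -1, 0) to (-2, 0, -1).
2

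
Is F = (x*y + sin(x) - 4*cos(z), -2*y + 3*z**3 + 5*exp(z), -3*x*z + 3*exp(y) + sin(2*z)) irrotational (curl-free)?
No, ∇×F = (-9*z**2 + 3*exp(y) - 5*exp(z), 3*z + 4*sin(z), -x)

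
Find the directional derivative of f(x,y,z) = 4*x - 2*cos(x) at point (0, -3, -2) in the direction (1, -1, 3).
4*sqrt(11)/11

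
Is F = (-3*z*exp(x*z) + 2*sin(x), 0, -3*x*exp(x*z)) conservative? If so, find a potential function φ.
Yes, F is conservative. φ = -3*exp(x*z) - 2*cos(x)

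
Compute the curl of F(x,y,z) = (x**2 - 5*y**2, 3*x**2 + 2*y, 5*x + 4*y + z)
(4, -5, 6*x + 10*y)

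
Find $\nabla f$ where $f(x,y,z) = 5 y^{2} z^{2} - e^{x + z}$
(-exp(x + z), 10*y*z**2, 10*y**2*z - exp(x + z))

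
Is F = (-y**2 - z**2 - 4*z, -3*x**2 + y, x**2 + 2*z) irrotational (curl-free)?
No, ∇×F = (0, -2*x - 2*z - 4, -6*x + 2*y)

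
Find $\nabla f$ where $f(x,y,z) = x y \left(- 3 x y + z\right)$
(y*(-6*x*y + z), x*(-6*x*y + z), x*y)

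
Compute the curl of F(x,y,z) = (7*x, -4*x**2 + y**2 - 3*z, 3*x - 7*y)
(-4, -3, -8*x)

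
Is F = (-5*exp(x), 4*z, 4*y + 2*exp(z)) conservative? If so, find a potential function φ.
Yes, F is conservative. φ = 4*y*z - 5*exp(x) + 2*exp(z)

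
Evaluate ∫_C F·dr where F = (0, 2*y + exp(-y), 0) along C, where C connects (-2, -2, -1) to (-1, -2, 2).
0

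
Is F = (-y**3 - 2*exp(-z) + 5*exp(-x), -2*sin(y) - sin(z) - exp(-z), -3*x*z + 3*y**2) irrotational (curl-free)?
No, ∇×F = (6*y + cos(z) - exp(-z), 3*z + 2*exp(-z), 3*y**2)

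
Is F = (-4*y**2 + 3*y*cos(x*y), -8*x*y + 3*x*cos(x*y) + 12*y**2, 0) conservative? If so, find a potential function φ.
Yes, F is conservative. φ = -4*x*y**2 + 4*y**3 + 3*sin(x*y)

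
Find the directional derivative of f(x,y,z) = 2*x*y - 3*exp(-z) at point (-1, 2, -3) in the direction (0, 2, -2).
sqrt(2)*(-3*exp(3) - 2)/2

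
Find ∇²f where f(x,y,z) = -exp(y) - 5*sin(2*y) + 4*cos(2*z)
-exp(y) + 20*sin(2*y) - 16*cos(2*z)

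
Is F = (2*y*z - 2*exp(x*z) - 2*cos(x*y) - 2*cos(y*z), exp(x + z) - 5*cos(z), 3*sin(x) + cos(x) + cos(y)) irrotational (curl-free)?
No, ∇×F = (-exp(x + z) - sin(y) - 5*sin(z), -2*x*exp(x*z) + 2*y*sin(y*z) + 2*y + sin(x) - 3*cos(x), -2*x*sin(x*y) - 2*z*sin(y*z) - 2*z + exp(x + z))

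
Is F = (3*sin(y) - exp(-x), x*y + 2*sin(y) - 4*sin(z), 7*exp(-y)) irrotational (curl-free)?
No, ∇×F = (4*cos(z) - 7*exp(-y), 0, y - 3*cos(y))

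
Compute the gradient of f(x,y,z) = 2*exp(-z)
(0, 0, -2*exp(-z))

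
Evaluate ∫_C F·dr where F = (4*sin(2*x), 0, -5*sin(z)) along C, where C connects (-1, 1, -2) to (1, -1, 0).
5 - 5*cos(2)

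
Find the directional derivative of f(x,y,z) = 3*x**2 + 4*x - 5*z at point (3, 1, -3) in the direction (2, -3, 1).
39*sqrt(14)/14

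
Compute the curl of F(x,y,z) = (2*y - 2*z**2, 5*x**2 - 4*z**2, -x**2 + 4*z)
(8*z, 2*x - 4*z, 10*x - 2)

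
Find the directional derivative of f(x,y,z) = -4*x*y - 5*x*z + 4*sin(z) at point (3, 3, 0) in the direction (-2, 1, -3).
45*sqrt(14)/14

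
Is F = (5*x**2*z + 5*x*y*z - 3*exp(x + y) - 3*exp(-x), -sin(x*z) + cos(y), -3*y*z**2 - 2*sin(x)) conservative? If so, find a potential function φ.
No, ∇×F = (x*cos(x*z) - 3*z**2, 5*x**2 + 5*x*y + 2*cos(x), -5*x*z - z*cos(x*z) + 3*exp(x + y)) ≠ 0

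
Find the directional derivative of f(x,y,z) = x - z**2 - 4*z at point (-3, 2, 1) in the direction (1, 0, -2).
13*sqrt(5)/5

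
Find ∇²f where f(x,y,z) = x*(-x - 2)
-2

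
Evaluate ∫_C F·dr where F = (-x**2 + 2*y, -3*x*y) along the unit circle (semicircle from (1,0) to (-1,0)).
-pi - 4/3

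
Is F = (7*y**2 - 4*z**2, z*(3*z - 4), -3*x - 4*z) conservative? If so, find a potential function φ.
No, ∇×F = (4 - 6*z, 3 - 8*z, -14*y) ≠ 0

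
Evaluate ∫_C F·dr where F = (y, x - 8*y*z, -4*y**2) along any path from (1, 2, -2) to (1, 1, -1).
-29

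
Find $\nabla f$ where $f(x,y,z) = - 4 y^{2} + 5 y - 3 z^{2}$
(0, 5 - 8*y, -6*z)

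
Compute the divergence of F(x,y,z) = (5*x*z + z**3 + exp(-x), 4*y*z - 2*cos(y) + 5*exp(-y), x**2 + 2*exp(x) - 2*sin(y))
9*z + 2*sin(y) - 5*exp(-y) - exp(-x)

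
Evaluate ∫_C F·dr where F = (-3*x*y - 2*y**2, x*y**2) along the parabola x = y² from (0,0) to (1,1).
-2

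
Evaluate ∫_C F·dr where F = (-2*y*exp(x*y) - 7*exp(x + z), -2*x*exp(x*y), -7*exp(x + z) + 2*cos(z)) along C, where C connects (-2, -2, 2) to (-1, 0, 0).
-7*exp(-1) - 2*sin(2) + 5 + 2*exp(4)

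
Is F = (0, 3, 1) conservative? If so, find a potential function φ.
Yes, F is conservative. φ = 3*y + z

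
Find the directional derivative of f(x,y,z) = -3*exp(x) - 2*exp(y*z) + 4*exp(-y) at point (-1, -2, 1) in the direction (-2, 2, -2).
sqrt(3)*(-4*exp(4)/3 - 2 + E)*exp(-2)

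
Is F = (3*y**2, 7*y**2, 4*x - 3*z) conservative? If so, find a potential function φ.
No, ∇×F = (0, -4, -6*y) ≠ 0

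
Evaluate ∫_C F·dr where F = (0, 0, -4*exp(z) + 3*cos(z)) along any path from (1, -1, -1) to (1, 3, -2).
-3*sin(2) - 4*exp(-2) + 4*exp(-1) + 3*sin(1)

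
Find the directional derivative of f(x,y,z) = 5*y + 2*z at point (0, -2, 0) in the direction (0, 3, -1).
13*sqrt(10)/10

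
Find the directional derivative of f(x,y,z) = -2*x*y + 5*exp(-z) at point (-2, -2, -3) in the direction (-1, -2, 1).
sqrt(6)*(-5*exp(3) - 12)/6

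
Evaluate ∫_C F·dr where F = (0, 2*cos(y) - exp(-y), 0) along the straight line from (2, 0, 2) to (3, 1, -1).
-1 + exp(-1) + 2*sin(1)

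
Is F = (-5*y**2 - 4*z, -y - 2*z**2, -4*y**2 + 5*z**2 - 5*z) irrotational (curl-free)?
No, ∇×F = (-8*y + 4*z, -4, 10*y)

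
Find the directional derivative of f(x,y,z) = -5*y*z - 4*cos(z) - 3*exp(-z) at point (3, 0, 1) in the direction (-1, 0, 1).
sqrt(2)*(3 + 4*E*sin(1))*exp(-1)/2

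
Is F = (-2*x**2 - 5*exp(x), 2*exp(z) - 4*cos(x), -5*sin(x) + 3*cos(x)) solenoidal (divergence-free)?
No, ∇·F = -4*x - 5*exp(x)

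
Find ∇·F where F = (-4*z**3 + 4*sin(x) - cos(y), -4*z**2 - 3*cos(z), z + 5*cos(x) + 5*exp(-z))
4*cos(x) + 1 - 5*exp(-z)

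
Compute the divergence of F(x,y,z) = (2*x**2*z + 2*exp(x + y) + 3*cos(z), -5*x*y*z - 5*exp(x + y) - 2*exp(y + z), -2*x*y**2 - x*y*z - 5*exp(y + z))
-x*y - x*z - 3*exp(x + y) - 7*exp(y + z)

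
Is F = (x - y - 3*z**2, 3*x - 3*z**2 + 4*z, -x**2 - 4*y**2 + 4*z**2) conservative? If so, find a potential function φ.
No, ∇×F = (-8*y + 6*z - 4, 2*x - 6*z, 4) ≠ 0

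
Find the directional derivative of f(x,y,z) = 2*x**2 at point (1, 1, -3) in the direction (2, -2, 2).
4*sqrt(3)/3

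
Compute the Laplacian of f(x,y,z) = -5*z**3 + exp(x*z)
x**2*exp(x*z) + z**2*exp(x*z) - 30*z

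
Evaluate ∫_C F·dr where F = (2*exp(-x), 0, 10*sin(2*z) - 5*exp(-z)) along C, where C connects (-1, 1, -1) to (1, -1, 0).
-5*cosh(1) + 5*cos(2) - sinh(1)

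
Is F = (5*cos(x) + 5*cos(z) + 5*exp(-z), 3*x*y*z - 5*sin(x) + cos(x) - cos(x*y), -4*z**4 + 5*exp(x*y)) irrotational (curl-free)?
No, ∇×F = (x*(-3*y + 5*exp(x*y)), -5*y*exp(x*y) - 5*sin(z) - 5*exp(-z), 3*y*z + y*sin(x*y) - sin(x) - 5*cos(x))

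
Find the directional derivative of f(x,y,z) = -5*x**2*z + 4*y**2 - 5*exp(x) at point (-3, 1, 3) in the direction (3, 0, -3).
5*sqrt(2)*(-1 + 27*exp(3))*exp(-3)/2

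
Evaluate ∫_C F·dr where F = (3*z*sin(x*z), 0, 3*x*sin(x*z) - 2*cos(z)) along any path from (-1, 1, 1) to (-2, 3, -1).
-3*cos(2) + 3*cos(1) + 4*sin(1)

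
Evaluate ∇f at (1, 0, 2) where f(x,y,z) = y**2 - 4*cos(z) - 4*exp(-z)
(0, 0, 4*exp(-2) + 4*sin(2))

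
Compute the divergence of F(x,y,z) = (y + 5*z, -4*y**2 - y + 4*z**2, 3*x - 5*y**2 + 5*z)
4 - 8*y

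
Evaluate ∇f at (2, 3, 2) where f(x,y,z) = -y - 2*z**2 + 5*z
(0, -1, -3)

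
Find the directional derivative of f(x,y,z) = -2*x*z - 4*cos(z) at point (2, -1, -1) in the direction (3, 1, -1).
2*sqrt(11)*(2*sin(1) + 5)/11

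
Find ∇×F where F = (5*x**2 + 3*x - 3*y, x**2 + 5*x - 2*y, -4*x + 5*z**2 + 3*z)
(0, 4, 2*x + 8)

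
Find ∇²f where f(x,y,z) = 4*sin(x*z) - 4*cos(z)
-4*x**2*sin(x*z) - 4*z**2*sin(x*z) + 4*cos(z)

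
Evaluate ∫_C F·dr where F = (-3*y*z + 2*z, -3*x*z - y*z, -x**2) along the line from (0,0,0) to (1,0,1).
2/3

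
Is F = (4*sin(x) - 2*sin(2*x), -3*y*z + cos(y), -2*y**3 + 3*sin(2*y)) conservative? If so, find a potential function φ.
No, ∇×F = (-6*y**2 + 3*y + 6*cos(2*y), 0, 0) ≠ 0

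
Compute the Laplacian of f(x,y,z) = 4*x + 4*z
0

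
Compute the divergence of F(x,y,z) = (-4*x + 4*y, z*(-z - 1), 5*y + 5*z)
1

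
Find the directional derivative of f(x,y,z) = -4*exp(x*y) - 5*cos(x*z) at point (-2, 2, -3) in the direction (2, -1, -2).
-8*exp(-4) - 10*sin(6)/3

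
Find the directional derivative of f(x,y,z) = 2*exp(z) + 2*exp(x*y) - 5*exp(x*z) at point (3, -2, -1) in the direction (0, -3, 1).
sqrt(10)*(-18 + (-15 + 2*exp(2))*exp(3))*exp(-6)/10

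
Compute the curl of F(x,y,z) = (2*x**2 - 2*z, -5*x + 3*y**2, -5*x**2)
(0, 10*x - 2, -5)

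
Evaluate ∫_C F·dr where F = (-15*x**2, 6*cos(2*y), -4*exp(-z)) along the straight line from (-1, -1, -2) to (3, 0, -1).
-140 - 4*exp(2) + 3*sin(2) + 4*E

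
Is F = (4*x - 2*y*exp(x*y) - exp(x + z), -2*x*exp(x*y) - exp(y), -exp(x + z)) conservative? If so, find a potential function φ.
Yes, F is conservative. φ = 2*x**2 - exp(y) - 2*exp(x*y) - exp(x + z)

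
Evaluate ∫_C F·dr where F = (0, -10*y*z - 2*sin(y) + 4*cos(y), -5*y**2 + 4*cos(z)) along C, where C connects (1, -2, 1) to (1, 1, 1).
-2*cos(2) + 2*cos(1) + 4*sin(1) + 4*sin(2) + 15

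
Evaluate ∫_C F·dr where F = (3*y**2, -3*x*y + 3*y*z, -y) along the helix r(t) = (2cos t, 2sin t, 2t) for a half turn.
-56 - 6*pi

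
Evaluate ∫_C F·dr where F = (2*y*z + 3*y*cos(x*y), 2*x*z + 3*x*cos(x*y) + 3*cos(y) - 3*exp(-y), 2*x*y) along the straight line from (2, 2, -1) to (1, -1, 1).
3*(-1 + (-2*sin(1) - sin(2) - sin(4) + 2 + E)*exp(2))*exp(-2)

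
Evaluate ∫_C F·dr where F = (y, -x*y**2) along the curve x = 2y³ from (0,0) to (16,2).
8/3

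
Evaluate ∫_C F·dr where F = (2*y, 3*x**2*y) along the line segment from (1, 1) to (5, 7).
992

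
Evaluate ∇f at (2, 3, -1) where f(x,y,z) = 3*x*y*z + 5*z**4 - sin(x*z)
(-9 + cos(2), -6, -2 - 2*cos(2))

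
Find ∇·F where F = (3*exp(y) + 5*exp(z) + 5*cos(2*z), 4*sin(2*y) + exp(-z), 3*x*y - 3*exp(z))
-3*exp(z) + 8*cos(2*y)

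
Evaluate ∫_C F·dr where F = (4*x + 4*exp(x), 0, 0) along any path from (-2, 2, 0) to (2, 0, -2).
8*sinh(2)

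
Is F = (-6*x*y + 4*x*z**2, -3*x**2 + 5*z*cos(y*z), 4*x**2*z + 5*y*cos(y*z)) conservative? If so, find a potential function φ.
Yes, F is conservative. φ = -3*x**2*y + 2*x**2*z**2 + 5*sin(y*z)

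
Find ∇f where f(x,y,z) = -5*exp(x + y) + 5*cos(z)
(-5*exp(x + y), -5*exp(x + y), -5*sin(z))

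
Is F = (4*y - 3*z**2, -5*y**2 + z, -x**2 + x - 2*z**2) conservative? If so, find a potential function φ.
No, ∇×F = (-1, 2*x - 6*z - 1, -4) ≠ 0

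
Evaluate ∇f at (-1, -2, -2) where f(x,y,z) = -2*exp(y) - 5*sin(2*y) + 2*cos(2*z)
(0, -2*exp(-2) - 10*cos(4), 4*sin(4))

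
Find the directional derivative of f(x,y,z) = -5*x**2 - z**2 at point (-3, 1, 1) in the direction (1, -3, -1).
32*sqrt(11)/11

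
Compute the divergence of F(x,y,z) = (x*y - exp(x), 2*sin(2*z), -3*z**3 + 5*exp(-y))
y - 9*z**2 - exp(x)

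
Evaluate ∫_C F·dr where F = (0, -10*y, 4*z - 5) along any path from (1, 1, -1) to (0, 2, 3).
-19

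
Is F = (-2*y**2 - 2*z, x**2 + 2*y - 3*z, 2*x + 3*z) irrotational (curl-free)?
No, ∇×F = (3, -4, 2*x + 4*y)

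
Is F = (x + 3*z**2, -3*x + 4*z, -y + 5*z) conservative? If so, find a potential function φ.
No, ∇×F = (-5, 6*z, -3) ≠ 0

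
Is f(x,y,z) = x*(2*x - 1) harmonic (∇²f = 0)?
No, ∇²f = 4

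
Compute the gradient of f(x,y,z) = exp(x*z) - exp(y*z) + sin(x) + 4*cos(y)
(z*exp(x*z) + cos(x), -z*exp(y*z) - 4*sin(y), x*exp(x*z) - y*exp(y*z))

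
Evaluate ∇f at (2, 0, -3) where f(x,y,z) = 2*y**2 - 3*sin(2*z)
(0, 0, -6*cos(6))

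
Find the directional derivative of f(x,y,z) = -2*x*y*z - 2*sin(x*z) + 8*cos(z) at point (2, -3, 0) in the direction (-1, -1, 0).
0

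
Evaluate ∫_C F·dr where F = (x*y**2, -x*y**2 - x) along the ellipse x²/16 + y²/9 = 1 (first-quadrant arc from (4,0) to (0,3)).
-36 - 39*pi/4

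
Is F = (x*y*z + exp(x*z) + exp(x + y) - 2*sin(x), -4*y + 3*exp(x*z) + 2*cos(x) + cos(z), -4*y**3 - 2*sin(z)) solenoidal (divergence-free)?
No, ∇·F = y*z + z*exp(x*z) + exp(x + y) - 2*cos(x) - 2*cos(z) - 4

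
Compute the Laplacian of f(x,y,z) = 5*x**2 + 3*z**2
16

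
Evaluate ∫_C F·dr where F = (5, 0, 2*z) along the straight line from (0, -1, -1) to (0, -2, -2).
3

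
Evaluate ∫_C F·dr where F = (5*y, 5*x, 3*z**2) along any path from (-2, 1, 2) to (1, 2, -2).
4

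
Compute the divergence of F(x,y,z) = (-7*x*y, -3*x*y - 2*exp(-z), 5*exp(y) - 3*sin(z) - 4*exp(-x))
-3*x - 7*y - 3*cos(z)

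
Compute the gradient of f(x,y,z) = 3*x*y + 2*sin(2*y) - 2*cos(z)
(3*y, 3*x + 4*cos(2*y), 2*sin(z))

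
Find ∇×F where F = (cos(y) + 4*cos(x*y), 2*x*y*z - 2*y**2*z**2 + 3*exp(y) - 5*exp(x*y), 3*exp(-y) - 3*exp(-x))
(-2*x*y + 4*y**2*z - 3*exp(-y), -3*exp(-x), 4*x*sin(x*y) + 2*y*z - 5*y*exp(x*y) + sin(y))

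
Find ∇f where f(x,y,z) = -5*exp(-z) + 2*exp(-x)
(-2*exp(-x), 0, 5*exp(-z))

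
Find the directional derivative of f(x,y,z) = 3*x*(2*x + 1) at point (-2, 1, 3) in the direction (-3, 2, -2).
63*sqrt(17)/17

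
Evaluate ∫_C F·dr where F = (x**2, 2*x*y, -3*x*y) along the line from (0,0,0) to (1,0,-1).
1/3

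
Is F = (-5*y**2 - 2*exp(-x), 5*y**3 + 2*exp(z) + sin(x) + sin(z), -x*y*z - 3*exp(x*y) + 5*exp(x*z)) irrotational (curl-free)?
No, ∇×F = (-x*z - 3*x*exp(x*y) - 2*exp(z) - cos(z), y*z + 3*y*exp(x*y) - 5*z*exp(x*z), 10*y + cos(x))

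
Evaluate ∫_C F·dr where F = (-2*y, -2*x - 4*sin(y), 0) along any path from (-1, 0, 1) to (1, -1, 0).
-2 + 4*cos(1)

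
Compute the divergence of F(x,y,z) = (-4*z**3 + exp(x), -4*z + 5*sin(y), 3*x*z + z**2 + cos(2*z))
3*x + 2*z + exp(x) - 2*sin(2*z) + 5*cos(y)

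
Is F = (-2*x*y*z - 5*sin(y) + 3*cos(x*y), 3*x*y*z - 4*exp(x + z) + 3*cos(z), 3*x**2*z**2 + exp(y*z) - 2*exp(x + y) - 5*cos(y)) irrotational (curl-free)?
No, ∇×F = (-3*x*y + z*exp(y*z) - 2*exp(x + y) + 4*exp(x + z) + 5*sin(y) + 3*sin(z), -2*x*y - 6*x*z**2 + 2*exp(x + y), 2*x*z + 3*x*sin(x*y) + 3*y*z - 4*exp(x + z) + 5*cos(y))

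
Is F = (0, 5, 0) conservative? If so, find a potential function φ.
Yes, F is conservative. φ = 5*y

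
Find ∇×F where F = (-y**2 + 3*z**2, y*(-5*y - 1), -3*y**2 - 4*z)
(-6*y, 6*z, 2*y)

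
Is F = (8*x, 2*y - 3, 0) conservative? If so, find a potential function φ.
Yes, F is conservative. φ = 4*x**2 + y**2 - 3*y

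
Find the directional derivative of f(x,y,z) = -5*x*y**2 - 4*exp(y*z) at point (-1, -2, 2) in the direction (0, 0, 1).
8*exp(-4)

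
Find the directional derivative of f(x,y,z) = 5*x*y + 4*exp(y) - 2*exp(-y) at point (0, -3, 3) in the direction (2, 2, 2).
sqrt(3)*(-15*exp(3) + 4 + 2*exp(6))*exp(-3)/3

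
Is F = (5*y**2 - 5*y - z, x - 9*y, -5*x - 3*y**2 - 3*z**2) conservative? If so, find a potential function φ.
No, ∇×F = (-6*y, 4, 6 - 10*y) ≠ 0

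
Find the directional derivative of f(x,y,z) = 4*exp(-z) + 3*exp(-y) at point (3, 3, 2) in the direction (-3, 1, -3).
3*sqrt(19)*(-1 + 4*E)*exp(-3)/19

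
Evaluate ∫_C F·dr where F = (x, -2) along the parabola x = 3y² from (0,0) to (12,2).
68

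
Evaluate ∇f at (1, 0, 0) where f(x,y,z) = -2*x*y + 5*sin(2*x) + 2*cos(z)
(10*cos(2), -2, 0)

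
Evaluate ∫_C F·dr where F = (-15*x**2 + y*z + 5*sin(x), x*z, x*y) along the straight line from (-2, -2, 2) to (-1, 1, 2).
-45 - 5*cos(1) + 5*cos(2)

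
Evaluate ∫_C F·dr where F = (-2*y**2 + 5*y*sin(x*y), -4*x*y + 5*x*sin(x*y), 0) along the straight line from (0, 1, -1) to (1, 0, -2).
0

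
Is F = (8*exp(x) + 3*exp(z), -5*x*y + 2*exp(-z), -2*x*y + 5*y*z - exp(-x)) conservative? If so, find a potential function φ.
No, ∇×F = (-2*x + 5*z + 2*exp(-z), 2*y + 3*exp(z) - exp(-x), -5*y) ≠ 0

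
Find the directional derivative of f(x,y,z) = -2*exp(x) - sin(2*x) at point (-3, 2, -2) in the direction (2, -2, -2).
-2*sqrt(3)*(1 + exp(3)*cos(6))*exp(-3)/3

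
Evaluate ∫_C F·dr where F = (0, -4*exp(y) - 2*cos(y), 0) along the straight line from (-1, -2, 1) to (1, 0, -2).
-4 - 2*sin(2) + 4*exp(-2)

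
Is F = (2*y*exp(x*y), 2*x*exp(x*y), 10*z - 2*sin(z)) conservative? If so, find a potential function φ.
Yes, F is conservative. φ = 5*z**2 + 2*exp(x*y) + 2*cos(z)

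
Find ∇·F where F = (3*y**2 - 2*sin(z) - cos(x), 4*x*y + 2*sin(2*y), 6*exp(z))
4*x + 6*exp(z) + sin(x) + 4*cos(2*y)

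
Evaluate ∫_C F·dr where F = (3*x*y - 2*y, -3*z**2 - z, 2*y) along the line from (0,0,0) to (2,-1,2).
1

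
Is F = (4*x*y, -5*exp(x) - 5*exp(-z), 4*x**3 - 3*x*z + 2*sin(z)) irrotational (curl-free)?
No, ∇×F = (-5*exp(-z), -12*x**2 + 3*z, -4*x - 5*exp(x))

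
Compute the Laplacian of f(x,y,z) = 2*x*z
0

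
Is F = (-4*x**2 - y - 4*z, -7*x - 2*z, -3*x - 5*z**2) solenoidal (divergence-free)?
No, ∇·F = -8*x - 10*z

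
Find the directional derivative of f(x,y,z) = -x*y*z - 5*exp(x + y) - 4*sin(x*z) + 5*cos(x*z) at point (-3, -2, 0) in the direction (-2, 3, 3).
sqrt(22)*(-5 + 18*exp(5))*exp(-5)/22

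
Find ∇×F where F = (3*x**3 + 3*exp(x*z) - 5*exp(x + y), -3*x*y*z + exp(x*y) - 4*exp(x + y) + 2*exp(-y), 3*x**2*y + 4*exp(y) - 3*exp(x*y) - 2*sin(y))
(3*x**2 + 3*x*y - 3*x*exp(x*y) + 4*exp(y) - 2*cos(y), -6*x*y + 3*x*exp(x*z) + 3*y*exp(x*y), -3*y*z + y*exp(x*y) + exp(x + y))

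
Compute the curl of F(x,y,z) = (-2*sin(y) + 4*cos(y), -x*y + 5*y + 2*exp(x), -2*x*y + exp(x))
(-2*x, 2*y - exp(x), -y + 2*exp(x) + 4*sin(y) + 2*cos(y))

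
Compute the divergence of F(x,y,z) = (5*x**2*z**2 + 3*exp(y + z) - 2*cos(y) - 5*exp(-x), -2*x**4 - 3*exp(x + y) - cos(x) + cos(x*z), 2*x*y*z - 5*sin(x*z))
2*x*y + 10*x*z**2 - 5*x*cos(x*z) - 3*exp(x + y) + 5*exp(-x)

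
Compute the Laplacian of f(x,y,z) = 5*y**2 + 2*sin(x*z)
-2*x**2*sin(x*z) - 2*z**2*sin(x*z) + 10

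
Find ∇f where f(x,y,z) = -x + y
(-1, 1, 0)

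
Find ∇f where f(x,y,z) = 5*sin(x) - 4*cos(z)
(5*cos(x), 0, 4*sin(z))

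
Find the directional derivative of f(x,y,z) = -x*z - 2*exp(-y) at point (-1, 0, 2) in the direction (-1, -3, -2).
-3*sqrt(14)/7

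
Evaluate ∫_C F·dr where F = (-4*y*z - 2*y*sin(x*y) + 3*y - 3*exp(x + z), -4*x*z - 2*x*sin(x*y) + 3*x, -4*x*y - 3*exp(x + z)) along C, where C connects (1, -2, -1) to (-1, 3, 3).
-3*exp(2) + 2*cos(3) - 2*cos(2) + 44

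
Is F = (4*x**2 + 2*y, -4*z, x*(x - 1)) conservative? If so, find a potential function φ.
No, ∇×F = (4, 1 - 2*x, -2) ≠ 0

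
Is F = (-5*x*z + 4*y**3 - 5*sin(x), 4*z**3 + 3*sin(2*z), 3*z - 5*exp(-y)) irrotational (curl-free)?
No, ∇×F = (-12*z**2 - 6*cos(2*z) + 5*exp(-y), -5*x, -12*y**2)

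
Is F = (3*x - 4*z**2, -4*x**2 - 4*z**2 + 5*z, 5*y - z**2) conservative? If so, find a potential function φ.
No, ∇×F = (8*z, -8*z, -8*x) ≠ 0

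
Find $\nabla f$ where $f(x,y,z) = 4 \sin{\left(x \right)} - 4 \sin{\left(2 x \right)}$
(4*cos(x) - 8*cos(2*x), 0, 0)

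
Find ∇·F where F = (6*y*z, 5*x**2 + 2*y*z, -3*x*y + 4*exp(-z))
2*z - 4*exp(-z)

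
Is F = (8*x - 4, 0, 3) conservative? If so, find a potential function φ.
Yes, F is conservative. φ = 4*x**2 - 4*x + 3*z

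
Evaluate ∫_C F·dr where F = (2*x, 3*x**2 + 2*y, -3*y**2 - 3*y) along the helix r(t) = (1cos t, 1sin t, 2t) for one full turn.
-6*pi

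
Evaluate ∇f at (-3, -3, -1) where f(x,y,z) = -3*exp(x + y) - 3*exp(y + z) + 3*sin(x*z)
(-3*exp(-6) - 3*cos(3), -(3 + 3*exp(2))*exp(-6), -3*exp(-4) - 9*cos(3))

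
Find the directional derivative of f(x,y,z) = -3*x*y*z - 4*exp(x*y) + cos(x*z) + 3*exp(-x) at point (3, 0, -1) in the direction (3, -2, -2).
3*sqrt(17)*(-3*exp(3)*sin(3) - 3 + 2*exp(3))*exp(-3)/17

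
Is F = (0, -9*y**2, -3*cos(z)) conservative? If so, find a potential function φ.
Yes, F is conservative. φ = -3*y**3 - 3*sin(z)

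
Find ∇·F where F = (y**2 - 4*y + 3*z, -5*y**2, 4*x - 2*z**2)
-10*y - 4*z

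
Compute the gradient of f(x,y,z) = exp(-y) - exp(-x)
(exp(-x), -exp(-y), 0)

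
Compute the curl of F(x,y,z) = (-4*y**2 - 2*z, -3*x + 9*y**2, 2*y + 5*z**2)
(2, -2, 8*y - 3)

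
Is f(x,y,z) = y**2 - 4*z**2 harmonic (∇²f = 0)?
No, ∇²f = -6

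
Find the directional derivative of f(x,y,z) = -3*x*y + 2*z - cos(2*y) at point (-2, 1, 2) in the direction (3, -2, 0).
-sqrt(13)*(4*sin(2) + 21)/13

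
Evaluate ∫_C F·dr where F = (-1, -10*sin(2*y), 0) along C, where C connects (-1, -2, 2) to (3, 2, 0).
-4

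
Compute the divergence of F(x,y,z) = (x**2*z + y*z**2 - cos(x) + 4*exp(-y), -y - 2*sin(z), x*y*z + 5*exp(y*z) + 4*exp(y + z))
x*y + 2*x*z + 5*y*exp(y*z) + 4*exp(y + z) + sin(x) - 1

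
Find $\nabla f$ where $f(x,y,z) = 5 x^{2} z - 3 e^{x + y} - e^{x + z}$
(10*x*z - 3*exp(x + y) - exp(x + z), -3*exp(x + y), 5*x**2 - exp(x + z))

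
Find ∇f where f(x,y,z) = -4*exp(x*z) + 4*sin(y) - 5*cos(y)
(-4*z*exp(x*z), 5*sin(y) + 4*cos(y), -4*x*exp(x*z))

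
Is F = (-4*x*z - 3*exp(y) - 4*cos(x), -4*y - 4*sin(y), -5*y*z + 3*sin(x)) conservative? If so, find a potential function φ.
No, ∇×F = (-5*z, -4*x - 3*cos(x), 3*exp(y)) ≠ 0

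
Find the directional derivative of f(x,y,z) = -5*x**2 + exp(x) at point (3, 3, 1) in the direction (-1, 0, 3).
sqrt(10)*(30 - exp(3))/10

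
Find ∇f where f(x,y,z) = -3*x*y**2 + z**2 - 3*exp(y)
(-3*y**2, -6*x*y - 3*exp(y), 2*z)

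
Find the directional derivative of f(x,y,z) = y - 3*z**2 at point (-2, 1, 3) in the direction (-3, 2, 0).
2*sqrt(13)/13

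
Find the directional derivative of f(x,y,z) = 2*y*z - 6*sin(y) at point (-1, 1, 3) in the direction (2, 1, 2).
10/3 - 2*cos(1)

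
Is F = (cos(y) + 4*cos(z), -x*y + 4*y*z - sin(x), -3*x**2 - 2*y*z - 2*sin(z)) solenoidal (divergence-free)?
No, ∇·F = -x - 2*y + 4*z - 2*cos(z)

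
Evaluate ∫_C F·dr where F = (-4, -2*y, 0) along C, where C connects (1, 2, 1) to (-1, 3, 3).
3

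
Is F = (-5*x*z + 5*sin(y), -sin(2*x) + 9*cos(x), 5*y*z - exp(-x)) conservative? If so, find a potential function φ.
No, ∇×F = (5*z, -5*x - exp(-x), -9*sin(x) - 2*cos(2*x) - 5*cos(y)) ≠ 0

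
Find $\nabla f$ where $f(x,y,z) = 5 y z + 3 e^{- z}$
(0, 5*z, 5*y - 3*exp(-z))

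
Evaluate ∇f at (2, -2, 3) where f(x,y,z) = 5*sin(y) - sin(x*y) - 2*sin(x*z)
(-6*cos(6) + 2*cos(4), 5*cos(2) - 2*cos(4), -4*cos(6))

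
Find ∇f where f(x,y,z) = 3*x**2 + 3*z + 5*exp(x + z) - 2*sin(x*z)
(6*x - 2*z*cos(x*z) + 5*exp(x + z), 0, -2*x*cos(x*z) + 5*exp(x + z) + 3)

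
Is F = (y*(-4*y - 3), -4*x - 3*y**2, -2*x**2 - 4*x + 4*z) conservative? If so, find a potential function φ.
No, ∇×F = (0, 4*x + 4, 8*y - 1) ≠ 0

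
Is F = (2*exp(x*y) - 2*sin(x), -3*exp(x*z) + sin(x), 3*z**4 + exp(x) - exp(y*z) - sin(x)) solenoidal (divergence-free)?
No, ∇·F = 2*y*exp(x*y) - y*exp(y*z) + 12*z**3 - 2*cos(x)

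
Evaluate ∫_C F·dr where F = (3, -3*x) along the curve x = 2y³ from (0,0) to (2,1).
9/2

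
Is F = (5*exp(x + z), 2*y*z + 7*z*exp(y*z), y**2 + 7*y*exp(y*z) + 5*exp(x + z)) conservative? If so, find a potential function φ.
Yes, F is conservative. φ = y**2*z + 7*exp(y*z) + 5*exp(x + z)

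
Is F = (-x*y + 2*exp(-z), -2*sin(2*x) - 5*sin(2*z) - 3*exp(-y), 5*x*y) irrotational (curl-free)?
No, ∇×F = (5*x + 10*cos(2*z), -5*y - 2*exp(-z), x - 4*cos(2*x))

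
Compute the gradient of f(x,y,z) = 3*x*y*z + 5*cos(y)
(3*y*z, 3*x*z - 5*sin(y), 3*x*y)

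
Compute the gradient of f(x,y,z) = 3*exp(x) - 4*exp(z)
(3*exp(x), 0, -4*exp(z))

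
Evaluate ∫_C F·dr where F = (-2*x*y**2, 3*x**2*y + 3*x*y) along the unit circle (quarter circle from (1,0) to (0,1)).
9/4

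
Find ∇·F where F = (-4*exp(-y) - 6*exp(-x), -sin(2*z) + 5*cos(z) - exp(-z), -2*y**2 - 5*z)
-5 + 6*exp(-x)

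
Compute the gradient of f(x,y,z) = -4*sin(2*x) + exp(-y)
(-8*cos(2*x), -exp(-y), 0)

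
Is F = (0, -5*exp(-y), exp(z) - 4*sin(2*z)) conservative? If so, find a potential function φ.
Yes, F is conservative. φ = exp(z) + 2*cos(2*z) + 5*exp(-y)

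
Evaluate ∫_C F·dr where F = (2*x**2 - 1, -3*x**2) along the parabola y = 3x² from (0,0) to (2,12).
-206/3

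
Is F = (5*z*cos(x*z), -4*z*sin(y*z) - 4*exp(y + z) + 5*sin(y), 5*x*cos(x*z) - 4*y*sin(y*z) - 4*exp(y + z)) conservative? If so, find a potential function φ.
Yes, F is conservative. φ = -4*exp(y + z) + 5*sin(x*z) - 5*cos(y) + 4*cos(y*z)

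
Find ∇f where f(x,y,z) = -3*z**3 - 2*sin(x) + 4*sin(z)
(-2*cos(x), 0, -9*z**2 + 4*cos(z))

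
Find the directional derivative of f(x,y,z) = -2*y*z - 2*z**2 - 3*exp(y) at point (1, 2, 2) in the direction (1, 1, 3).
sqrt(11)*(-40 - 3*exp(2))/11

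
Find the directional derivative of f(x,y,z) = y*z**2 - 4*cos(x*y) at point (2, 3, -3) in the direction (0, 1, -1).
sqrt(2)*(8*sin(6) + 27)/2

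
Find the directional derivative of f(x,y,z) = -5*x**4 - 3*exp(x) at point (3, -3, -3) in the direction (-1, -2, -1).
sqrt(6)*(exp(3) + 180)/2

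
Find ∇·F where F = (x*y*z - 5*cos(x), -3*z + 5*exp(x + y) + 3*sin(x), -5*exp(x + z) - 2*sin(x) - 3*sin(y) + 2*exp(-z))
((y*z + 5*exp(x + y) - 5*exp(x + z) + 5*sin(x))*exp(z) - 2)*exp(-z)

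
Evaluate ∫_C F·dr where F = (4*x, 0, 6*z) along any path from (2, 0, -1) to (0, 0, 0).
-11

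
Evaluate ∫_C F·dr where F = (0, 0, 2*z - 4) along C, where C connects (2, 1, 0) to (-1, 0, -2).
12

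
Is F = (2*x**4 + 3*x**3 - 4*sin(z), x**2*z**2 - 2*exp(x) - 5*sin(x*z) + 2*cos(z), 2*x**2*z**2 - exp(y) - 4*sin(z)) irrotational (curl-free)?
No, ∇×F = (-2*x**2*z + 5*x*cos(x*z) - exp(y) + 2*sin(z), -4*x*z**2 - 4*cos(z), 2*x*z**2 - 5*z*cos(x*z) - 2*exp(x))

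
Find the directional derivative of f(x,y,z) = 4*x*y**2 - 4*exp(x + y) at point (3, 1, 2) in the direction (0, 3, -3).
2*sqrt(2)*(6 - exp(4))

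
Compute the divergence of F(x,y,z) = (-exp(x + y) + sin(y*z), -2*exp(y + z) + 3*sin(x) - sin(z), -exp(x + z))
-exp(x + y) - exp(x + z) - 2*exp(y + z)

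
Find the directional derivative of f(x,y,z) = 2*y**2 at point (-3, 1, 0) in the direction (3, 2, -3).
4*sqrt(22)/11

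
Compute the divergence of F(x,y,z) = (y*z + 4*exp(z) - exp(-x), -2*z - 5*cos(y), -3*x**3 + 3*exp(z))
3*exp(z) + 5*sin(y) + exp(-x)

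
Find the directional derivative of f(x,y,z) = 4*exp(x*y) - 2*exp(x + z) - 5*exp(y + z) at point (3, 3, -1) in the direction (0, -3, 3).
sqrt(2)*(-6*exp(7) - 1)*exp(2)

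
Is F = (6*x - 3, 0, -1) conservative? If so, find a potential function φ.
Yes, F is conservative. φ = 3*x**2 - 3*x - z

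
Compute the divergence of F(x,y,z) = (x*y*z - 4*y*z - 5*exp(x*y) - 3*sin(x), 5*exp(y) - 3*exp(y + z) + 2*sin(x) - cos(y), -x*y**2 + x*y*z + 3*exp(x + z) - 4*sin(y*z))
x*y + y*z - 5*y*exp(x*y) - 4*y*cos(y*z) + 5*exp(y) + 3*exp(x + z) - 3*exp(y + z) + sin(y) - 3*cos(x)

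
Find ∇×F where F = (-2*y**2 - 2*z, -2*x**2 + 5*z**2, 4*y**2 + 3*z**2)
(8*y - 10*z, -2, -4*x + 4*y)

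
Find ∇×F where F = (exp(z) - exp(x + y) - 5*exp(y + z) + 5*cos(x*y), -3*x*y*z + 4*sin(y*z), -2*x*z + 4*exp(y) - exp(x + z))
(3*x*y - 4*y*cos(y*z) + 4*exp(y), 2*z + exp(z) + exp(x + z) - 5*exp(y + z), 5*x*sin(x*y) - 3*y*z + exp(x + y) + 5*exp(y + z))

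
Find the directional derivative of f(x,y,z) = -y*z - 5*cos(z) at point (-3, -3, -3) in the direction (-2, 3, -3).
15*sqrt(22)*sin(3)/22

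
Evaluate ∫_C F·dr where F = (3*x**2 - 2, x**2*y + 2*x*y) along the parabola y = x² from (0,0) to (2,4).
764/15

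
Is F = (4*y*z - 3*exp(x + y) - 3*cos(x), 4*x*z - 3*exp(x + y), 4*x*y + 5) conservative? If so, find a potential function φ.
Yes, F is conservative. φ = 4*x*y*z + 5*z - 3*exp(x + y) - 3*sin(x)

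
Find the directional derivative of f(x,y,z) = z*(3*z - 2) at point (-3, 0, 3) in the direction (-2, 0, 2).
8*sqrt(2)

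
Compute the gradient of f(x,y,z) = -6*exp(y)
(0, -6*exp(y), 0)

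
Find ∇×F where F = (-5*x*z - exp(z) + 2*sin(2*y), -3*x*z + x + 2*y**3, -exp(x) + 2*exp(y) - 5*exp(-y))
(3*x + 2*exp(y) + 5*exp(-y), -5*x + exp(x) - exp(z), -3*z - 4*cos(2*y) + 1)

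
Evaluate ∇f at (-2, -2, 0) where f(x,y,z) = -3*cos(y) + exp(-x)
(-exp(2), -3*sin(2), 0)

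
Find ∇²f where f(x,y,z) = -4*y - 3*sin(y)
3*sin(y)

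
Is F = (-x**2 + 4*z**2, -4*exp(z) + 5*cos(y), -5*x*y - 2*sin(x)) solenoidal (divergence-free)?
No, ∇·F = -2*x - 5*sin(y)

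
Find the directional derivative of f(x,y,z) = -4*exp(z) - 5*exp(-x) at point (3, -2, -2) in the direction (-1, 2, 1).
sqrt(6)*(-4*E - 5)*exp(-3)/6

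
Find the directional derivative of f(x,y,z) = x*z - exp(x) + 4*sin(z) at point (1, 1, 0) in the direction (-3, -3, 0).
sqrt(2)*E/2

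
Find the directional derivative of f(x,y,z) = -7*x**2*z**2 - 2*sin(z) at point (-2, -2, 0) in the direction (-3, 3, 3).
-2*sqrt(3)/3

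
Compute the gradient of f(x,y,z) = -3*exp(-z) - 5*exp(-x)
(5*exp(-x), 0, 3*exp(-z))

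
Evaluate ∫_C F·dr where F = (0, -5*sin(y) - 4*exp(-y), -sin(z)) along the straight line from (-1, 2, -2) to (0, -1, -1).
-4*exp(-2) - 6*cos(2) + 6*cos(1) + 4*E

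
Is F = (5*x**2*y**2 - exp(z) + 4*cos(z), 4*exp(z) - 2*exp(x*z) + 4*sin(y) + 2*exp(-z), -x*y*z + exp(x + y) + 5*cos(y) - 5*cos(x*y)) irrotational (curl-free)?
No, ∇×F = (-x*z + 2*x*exp(x*z) + 5*x*sin(x*y) - 4*exp(z) + exp(x + y) - 5*sin(y) + 2*exp(-z), y*z - 5*y*sin(x*y) - exp(z) - exp(x + y) - 4*sin(z), -10*x**2*y - 2*z*exp(x*z))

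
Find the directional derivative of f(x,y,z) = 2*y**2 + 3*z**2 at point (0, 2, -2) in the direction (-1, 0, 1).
-6*sqrt(2)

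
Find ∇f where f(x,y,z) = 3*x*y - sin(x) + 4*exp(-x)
(3*y - cos(x) - 4*exp(-x), 3*x, 0)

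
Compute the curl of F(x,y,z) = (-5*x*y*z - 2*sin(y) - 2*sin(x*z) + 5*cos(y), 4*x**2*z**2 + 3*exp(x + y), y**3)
(-8*x**2*z + 3*y**2, -x*(5*y + 2*cos(x*z)), 8*x*z**2 + 5*x*z + 3*exp(x + y) + 5*sin(y) + 2*cos(y))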